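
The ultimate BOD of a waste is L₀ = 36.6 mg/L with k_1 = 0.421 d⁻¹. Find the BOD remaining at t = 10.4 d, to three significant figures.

L_t = L₀ e^(−k_1 t) = 36.6 × e^(−0.421×10.4) = 36.6 × 0.01255 = 0.4592 mg/L.

L ≈ 0.459 mg/L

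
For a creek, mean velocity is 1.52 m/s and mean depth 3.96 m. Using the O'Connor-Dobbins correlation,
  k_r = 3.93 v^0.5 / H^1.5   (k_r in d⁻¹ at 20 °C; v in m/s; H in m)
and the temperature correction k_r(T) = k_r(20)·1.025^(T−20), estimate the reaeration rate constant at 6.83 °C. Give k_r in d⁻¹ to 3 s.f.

k_r(20) = 3.93 × 1.52^0.5 / 3.96^1.5 = 3.93 × 1.233 / 7.880 = 0.6149 d⁻¹.
k_r(6.83) = 0.6149 × 1.025^(6.83−20) = 0.6149 × 0.7224 = 0.4442 d⁻¹.

k_r ≈ 0.444 d⁻¹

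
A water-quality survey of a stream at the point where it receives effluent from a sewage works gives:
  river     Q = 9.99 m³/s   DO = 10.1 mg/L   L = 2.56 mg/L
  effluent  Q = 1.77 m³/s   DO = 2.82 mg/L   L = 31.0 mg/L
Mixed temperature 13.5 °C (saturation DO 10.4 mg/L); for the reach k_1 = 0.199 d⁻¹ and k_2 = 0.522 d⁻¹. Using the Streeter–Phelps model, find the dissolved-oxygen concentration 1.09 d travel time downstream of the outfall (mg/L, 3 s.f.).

DO ≈ 8.60 mg/L

Mixed DO = (9.99×10.1 + 1.77×2.82)/(9.99+1.77) = 105.9/11.76 = 9.004 mg/L.
Mixed L₀ = (9.99×2.56 + 1.77×31.0)/(11.76) = 80.44/11.76 = 6.841 mg/L.
Initial deficit D₀ = C_s − DO₀ = 10.4 − 9.004 = 1.396 mg/L.
D(1.09) = [0.199×6.841/(0.522−0.199)](e^(−0.199×1.09) − e^(−0.522×1.09)) + 1.396 e^(−0.522×1.09)
= 4.214 × (0.8050 − 0.5661) + 1.396 × 0.5661 = 1.797 mg/L.
DO = 10.4 − 1.797 = 8.603 mg/L.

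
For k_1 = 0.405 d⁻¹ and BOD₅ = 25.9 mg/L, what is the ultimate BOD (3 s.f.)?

BOD₅ = L₀(1 − e^(−5k_1)) ⇒ L₀ = BOD₅ / (1 − e^(−5×0.405))
= 25.9 / (1 − 0.1320) = 25.9 / 0.8680 = 29.84 mg/L.

L₀ ≈ 29.8 mg/L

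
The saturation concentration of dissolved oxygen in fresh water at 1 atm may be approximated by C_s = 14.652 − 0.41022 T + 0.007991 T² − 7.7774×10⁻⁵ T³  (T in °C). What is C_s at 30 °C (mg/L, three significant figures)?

C_s = 14.652 − 0.41022×30 + 0.007991×30² − 7.7774×10⁻⁵×30³ = 7.437 mg/L.

C_s ≈ 7.44 mg/L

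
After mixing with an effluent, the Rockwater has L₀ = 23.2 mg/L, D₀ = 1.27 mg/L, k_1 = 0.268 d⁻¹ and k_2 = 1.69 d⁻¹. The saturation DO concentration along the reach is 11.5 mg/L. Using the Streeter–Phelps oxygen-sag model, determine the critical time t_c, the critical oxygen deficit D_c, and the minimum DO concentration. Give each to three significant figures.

t_c ≈ 1.05 d; D_c ≈ 2.77 mg/L; min DO ≈ 8.73 mg/L

With k_2/k_1 = 6.306 and 1 − D₀(k_2−k_1)/(k_1 L₀) = 0.7095,
t_c = ln(6.306 × 0.7095) / (1.69 − 0.268) = ln(4.474) / 1.422 = 1.498/1.422 = 1.054 d.
L(t_c) = L₀ e^(−k_1 t_c) = 23.2 × 0.7540 = 17.49 mg/L, and at the critical point k_2 D_c = k_1 L, so D_c = (0.268/1.69) × 17.49 = 2.774 mg/L.
Minimum DO = C_s − D_c = 11.5 − 2.774 = 8.726 mg/L.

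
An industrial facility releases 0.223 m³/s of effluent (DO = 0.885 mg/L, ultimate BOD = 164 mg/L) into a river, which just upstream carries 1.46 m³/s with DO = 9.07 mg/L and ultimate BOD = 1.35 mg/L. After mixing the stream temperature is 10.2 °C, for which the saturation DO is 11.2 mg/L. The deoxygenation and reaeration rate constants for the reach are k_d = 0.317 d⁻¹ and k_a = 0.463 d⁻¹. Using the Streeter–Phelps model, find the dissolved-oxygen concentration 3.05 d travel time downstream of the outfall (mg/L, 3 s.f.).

DO ≈ 3.62 mg/L

Mixed DO = (1.46×9.07 + 0.223×0.885)/(1.46+0.223) = 13.44/1.683 = 7.985 mg/L.
Mixed L₀ = (1.46×1.35 + 0.223×164)/(1.683) = 38.54/1.683 = 22.90 mg/L.
Initial deficit D₀ = C_s − DO₀ = 11.2 − 7.985 = 3.215 mg/L.
D(3.05) = [0.317×22.90/(0.463−0.317)](e^(−0.317×3.05) − e^(−0.463×3.05)) + 3.215 e^(−0.463×3.05)
= 49.72 × (0.3803 − 0.2436) + 3.215 × 0.2436 = 7.578 mg/L.
DO = 11.2 − 7.578 = 3.622 mg/L.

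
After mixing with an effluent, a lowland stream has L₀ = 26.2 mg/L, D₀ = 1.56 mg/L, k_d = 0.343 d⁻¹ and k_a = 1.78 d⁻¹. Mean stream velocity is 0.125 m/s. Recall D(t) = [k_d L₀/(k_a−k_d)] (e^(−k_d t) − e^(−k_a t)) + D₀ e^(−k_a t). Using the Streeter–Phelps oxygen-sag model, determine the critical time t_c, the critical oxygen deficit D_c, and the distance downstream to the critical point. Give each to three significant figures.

t_c ≈ 0.946 d; D_c ≈ 3.65 mg/L; x_c ≈ 10.2 km

t_c = [1/(k_a−k_d)] ln[(k_a/k_d)(1 − D₀(k_a−k_d)/(k_d L₀))]
= [1/(1.78−0.343)] ln[(1.78/0.343)(1 − 1.56×1.437/(0.343×26.2))]
= (1/1.437) ln[5.190 × 0.7505] = 0.6959 × ln(3.895) = 0.6959 × 1.360 = 0.9462 d.
D_c = (k_d/k_a) L₀ e^(−k_d t_c) = (0.343/1.78) × 26.2 × e^(−0.343×0.9462) = 0.1927 × 26.2 × 0.7229 = 3.649 mg/L.
x_c = v t_c = 0.125 m/s × 0.9462 d × 86400 s/d = 10220 m ≈ 10.2 km.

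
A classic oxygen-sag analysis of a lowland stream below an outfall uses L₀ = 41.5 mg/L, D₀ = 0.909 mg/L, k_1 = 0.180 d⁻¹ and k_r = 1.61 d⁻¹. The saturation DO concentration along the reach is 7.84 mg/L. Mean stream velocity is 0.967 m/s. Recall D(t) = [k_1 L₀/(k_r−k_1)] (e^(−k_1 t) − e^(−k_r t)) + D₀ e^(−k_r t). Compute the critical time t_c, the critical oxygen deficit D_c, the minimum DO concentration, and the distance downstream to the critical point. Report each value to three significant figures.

t_c ≈ 1.40 d; D_c ≈ 3.61 mg/L; min DO ≈ 4.23 mg/L; x_c ≈ 117 km

t_c = [1/(k_r−k_1)] ln[(k_r/k_1)(1 − D₀(k_r−k_1)/(k_1 L₀))]
= [1/(1.61−0.180)] ln[(1.61/0.180)(1 − 0.909×1.430/(0.180×41.5))]
= (1/1.430) ln[8.944 × 0.8260] = 0.6993 × ln(7.388) = 0.6993 × 2.000 = 1.399 d.
D_c = (k_1/k_r) L₀ e^(−k_1 t_c) = (0.180/1.61) × 41.5 × e^(−0.180×1.399) = 0.1118 × 41.5 × 0.7775 = 3.607 mg/L.
Minimum DO = C_s − D_c = 7.84 − 3.607 = 4.233 mg/L.
x_c = v t_c = 0.967 m/s × 1.399 d × 86400 s/d = 116800 m ≈ 117 km.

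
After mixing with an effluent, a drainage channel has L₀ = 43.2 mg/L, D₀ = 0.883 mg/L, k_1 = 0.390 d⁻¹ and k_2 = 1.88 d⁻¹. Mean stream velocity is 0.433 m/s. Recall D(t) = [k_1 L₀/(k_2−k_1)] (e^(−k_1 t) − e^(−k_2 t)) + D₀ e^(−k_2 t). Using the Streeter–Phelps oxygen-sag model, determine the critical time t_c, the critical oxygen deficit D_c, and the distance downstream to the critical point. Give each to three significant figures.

At the critical point dD/dt = 0, so k_1 L₀ e^(−k_1 t) = k_2 D. Substituting D(t) from the Streeter–Phelps equation and solving for t gives
t_c = ln[(k_2/k_1)(1 − D₀(k_2−k_1)/(k_1 L₀))] / (k_2−k_1).
Here k_2−k_1 = 1.490 d⁻¹ and 1 − D₀(k_2−k_1)/(k_1 L₀) = 1 − 0.883×1.490/(0.390×43.2) = 0.9219, so
t_c = ln(4.821 × 0.9219) / 1.490 = 1.492 / 1.490 = 1.001 d.
L(t_c) = L₀ e^(−k_1 t_c) = 43.2 × 0.6768 = 29.24 mg/L, and at the critical point k_2 D_c = k_1 L, so D_c = (0.390/1.88) × 29.24 = 6.065 mg/L.
x_c = v t_c = 0.433 m/s × 1.001 d × 86400 s/d = 37450 m ≈ 37.5 km.

t_c ≈ 1.00 d; D_c ≈ 6.07 mg/L; x_c ≈ 37.5 km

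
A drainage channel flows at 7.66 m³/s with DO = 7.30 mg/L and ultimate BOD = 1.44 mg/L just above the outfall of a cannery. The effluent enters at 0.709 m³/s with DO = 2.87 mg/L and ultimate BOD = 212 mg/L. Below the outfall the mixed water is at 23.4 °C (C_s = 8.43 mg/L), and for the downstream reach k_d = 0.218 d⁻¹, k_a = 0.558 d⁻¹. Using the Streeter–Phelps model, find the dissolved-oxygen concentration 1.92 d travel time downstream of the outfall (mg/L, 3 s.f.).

Mixed DO = (7.66×7.30 + 0.709×2.87)/(7.66+0.709) = 57.95/8.369 = 6.925 mg/L.
Mixed L₀ = (7.66×1.44 + 0.709×212)/(8.369) = 161.3/8.369 = 19.28 mg/L.
Initial deficit D₀ = C_s − DO₀ = 8.43 − 6.925 = 1.505 mg/L.
D(1.92) = [0.218×19.28/(0.558−0.218)](e^(−0.218×1.92) − e^(−0.558×1.92)) + 1.505 e^(−0.558×1.92)
= 12.36 × (0.6580 − 0.3425) + 1.505 × 0.3425 = 4.415 mg/L.
DO = 8.43 − 4.415 = 4.015 mg/L.

DO ≈ 4.02 mg/L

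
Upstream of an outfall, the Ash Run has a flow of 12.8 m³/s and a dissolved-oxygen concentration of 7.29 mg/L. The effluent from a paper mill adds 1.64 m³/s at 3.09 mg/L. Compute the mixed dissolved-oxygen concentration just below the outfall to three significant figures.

Flow-weighted mixing: C = (Q_r C_r + Q_w C_w)/(Q_r + Q_w)
= (12.8×7.29 + 1.64×3.09)/(12.8 + 1.64) = 98.38/14.44 = 6.813 mg/L.

6.81 mg/L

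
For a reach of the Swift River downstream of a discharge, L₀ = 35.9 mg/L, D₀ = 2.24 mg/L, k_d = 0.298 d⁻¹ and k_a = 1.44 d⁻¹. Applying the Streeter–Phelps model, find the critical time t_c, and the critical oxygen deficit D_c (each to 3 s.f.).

t_c ≈ 1.14 d; D_c ≈ 5.29 mg/L

At the critical point dD/dt = 0, so k_d L₀ e^(−k_d t) = k_a D. Substituting D(t) from the Streeter–Phelps equation and solving for t gives
t_c = ln[(k_a/k_d)(1 − D₀(k_a−k_d)/(k_d L₀))] / (k_a−k_d).
Here k_a−k_d = 1.142 d⁻¹ and 1 − D₀(k_a−k_d)/(k_d L₀) = 1 − 2.24×1.142/(0.298×35.9) = 0.7609, so
t_c = ln(4.832 × 0.7609) / 1.142 = 1.302 / 1.142 = 1.140 d.
D_c = (k_d/k_a) L₀ e^(−k_d t_c) = (0.298/1.44) × 35.9 × e^(−0.298×1.140) = 0.2069 × 35.9 × 0.7119 = 5.289 mg/L.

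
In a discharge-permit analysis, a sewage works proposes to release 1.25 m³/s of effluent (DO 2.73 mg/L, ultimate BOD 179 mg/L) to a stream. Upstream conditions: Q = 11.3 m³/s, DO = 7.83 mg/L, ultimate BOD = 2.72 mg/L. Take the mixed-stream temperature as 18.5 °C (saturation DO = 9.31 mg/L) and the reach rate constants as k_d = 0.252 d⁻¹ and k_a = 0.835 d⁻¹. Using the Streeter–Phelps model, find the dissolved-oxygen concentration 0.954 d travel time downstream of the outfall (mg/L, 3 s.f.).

Mixed DO = (11.3×7.83 + 1.25×2.73)/(11.3+1.25) = 91.89/12.55 = 7.322 mg/L.
Mixed L₀ = (11.3×2.72 + 1.25×179)/(12.55) = 254.5/12.55 = 20.28 mg/L.
Initial deficit D₀ = C_s − DO₀ = 9.31 − 7.322 = 1.988 mg/L.
D(0.954) = [0.252×20.28/(0.835−0.252)](e^(−0.252×0.954) − e^(−0.835×0.954)) + 1.988 e^(−0.835×0.954)
= 8.765 × (0.7863 − 0.4509) + 1.988 × 0.4509 = 3.836 mg/L.
DO = 9.31 − 3.836 = 5.474 mg/L.

DO ≈ 5.47 mg/L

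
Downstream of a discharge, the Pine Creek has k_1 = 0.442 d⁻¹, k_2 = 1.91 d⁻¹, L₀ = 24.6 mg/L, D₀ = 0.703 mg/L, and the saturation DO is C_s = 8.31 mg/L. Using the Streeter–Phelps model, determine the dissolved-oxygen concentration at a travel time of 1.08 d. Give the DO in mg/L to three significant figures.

DO ≈ 4.57 mg/L

k_1 L₀/(k_2−k_1) = 0.442×24.6/(1.91−0.442) = 10.87/1.468 = 7.407 mg/L.
e^(−k_1 t) = e^(−0.442×1.080) = 0.6204; e^(−k_2 t) = e^(−1.91×1.080) = 0.1271.
D = 7.407 × (0.6204 − 0.1271) + 0.703 × 0.1271 = 3.654 + 0.08935 = 3.743 mg/L.
DO = C_s − D = 8.31 − 3.743 = 4.567 mg/L.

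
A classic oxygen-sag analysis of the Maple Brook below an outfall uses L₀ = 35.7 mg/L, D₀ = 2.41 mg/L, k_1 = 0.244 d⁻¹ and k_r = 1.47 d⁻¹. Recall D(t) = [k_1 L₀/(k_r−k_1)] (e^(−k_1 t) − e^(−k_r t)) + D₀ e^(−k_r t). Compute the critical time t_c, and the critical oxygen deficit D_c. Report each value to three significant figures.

At the critical point dD/dt = 0, so k_1 L₀ e^(−k_1 t) = k_r D. Substituting D(t) from the Streeter–Phelps equation and solving for t gives
t_c = ln[(k_r/k_1)(1 − D₀(k_r−k_1)/(k_1 L₀))] / (k_r−k_1).
Here k_r−k_1 = 1.226 d⁻¹ and 1 − D₀(k_r−k_1)/(k_1 L₀) = 1 − 2.41×1.226/(0.244×35.7) = 0.6608, so
t_c = ln(6.025 × 0.6608) / 1.226 = 1.382 / 1.226 = 1.127 d.
D_c = (k_1/k_r) L₀ e^(−k_1 t_c) = (0.244/1.47) × 35.7 × e^(−0.244×1.127) = 0.1660 × 35.7 × 0.7596 = 4.501 mg/L.

t_c ≈ 1.13 d; D_c ≈ 4.50 mg/L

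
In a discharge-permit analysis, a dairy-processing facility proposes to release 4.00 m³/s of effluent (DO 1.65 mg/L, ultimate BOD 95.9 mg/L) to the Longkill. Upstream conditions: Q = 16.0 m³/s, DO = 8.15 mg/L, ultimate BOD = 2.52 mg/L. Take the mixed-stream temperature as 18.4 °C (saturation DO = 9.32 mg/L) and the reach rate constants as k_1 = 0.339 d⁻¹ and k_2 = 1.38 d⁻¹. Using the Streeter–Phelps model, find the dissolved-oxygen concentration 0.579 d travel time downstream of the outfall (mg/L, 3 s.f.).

DO ≈ 5.64 mg/L

Mixed DO = (16.0×8.15 + 4.00×1.65)/(16.0+4.00) = 137.0/20.00 = 6.850 mg/L.
Mixed L₀ = (16.0×2.52 + 4.00×95.9)/(20.00) = 423.9/20.00 = 21.20 mg/L.
Initial deficit D₀ = C_s − DO₀ = 9.32 − 6.850 = 2.470 mg/L.
D(0.579) = [0.339×21.20/(1.38−0.339)](e^(−0.339×0.579) − e^(−1.38×0.579)) + 2.470 e^(−1.38×0.579)
= 6.902 × (0.8218 − 0.4498) + 2.470 × 0.4498 = 3.679 mg/L.
DO = 9.32 − 3.679 = 5.641 mg/L.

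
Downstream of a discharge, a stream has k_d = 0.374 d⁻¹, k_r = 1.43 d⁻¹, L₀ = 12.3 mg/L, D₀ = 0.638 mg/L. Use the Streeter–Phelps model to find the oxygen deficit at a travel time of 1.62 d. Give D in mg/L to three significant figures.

D ≈ 2.01 mg/L

k_d L₀/(k_r−k_d) = 0.374×12.3/(1.43−0.374) = 4.600/1.056 = 4.356 mg/L.
e^(−k_d t) = e^(−0.374×1.620) = 0.5456; e^(−k_r t) = e^(−1.43×1.620) = 0.09861.
D = 4.356 × (0.5456 − 0.09861) + 0.638 × 0.09861 = 1.947 + 0.06291 = 2.010 mg/L.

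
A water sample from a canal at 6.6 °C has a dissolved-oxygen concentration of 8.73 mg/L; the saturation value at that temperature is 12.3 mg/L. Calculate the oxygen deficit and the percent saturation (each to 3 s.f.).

D = C_s − C = 12.3 − 8.73 = 3.57 mg/L.
% saturation = 8.73/12.3 × 100 = 71.0 %.

D ≈ 3.57 mg/L; 71.0 % saturation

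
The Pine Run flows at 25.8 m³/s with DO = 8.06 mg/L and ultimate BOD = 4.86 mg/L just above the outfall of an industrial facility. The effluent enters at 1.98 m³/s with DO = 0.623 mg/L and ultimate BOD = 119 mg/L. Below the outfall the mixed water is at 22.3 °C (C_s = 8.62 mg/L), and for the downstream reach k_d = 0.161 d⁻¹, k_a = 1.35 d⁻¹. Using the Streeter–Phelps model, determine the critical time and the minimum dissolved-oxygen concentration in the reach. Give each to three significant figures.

Mixed DO = (25.8×8.06 + 1.98×0.623)/(25.8+1.98) = 209.2/27.78 = 7.530 mg/L.
Mixed L₀ = (25.8×4.86 + 1.98×119)/(27.78) = 361.0/27.78 = 13.00 mg/L.
Initial deficit D₀ = C_s − DO₀ = 8.62 − 7.530 = 1.090 mg/L.
t_c = (1/1.189) ln[(1.35/0.161)(1 − 1.090×1.189/(0.161×13.00))] = 0.8410 × ln(3.191) = 0.9758 d.
D_c = (0.161/1.35) × 13.00 × e^(−0.161×0.9758) = 0.1193 × 13.00 × 0.8546 = 1.324 mg/L.
Minimum DO = 8.62 − 1.324 = 7.296 mg/L.

t_c ≈ 0.976 d; minimum DO ≈ 7.30 mg/L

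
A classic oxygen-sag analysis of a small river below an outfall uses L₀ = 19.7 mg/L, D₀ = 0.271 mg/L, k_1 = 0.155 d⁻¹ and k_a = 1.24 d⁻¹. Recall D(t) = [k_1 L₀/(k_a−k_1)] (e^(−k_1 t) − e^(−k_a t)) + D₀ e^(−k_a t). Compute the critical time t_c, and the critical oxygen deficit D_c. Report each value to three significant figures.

With k_a/k_1 = 8.000 and 1 − D₀(k_a−k_1)/(k_1 L₀) = 0.9037,
t_c = ln(8.000 × 0.9037) / (1.24 − 0.155) = ln(7.230) / 1.085 = 1.978/1.085 = 1.823 d.
D_c = (k_1/k_a) L₀ e^(−k_1 t_c) = (0.155/1.24) × 19.7 × e^(−0.155×1.823) = 0.1250 × 19.7 × 0.7538 = 1.856 mg/L.

t_c ≈ 1.82 d; D_c ≈ 1.86 mg/L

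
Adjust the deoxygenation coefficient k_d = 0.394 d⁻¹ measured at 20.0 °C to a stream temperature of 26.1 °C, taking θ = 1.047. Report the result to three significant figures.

k_d ≈ 0.521 d⁻¹

k_d(T₂) = k_d(T₁) · θ^(T₂−T₁) = 0.394 × 1.047^(26.1−20.0)
= 0.394 × 1.047^6.10 = 0.394 × 1.323 = 0.5214 d⁻¹.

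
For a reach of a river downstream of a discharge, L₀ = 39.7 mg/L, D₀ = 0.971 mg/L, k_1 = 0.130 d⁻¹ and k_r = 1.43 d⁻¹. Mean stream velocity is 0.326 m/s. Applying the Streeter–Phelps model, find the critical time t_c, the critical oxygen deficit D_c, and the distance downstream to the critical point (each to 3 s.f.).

t_c ≈ 1.63 d; D_c ≈ 2.92 mg/L; x_c ≈ 45.9 km

With k_r/k_1 = 11.00 and 1 − D₀(k_r−k_1)/(k_1 L₀) = 0.7554,
t_c = ln(11.00 × 0.7554) / (1.43 − 0.130) = ln(8.310) / 1.300 = 2.117/1.300 = 1.629 d.
D_c = (k_1/k_r) L₀ e^(−k_1 t_c) = (0.130/1.43) × 39.7 × e^(−0.130×1.629) = 0.09091 × 39.7 × 0.8092 = 2.920 mg/L.
x_c = v t_c = 0.326 m/s × 1.629 d × 86400 s/d = 45880 m ≈ 45.9 km.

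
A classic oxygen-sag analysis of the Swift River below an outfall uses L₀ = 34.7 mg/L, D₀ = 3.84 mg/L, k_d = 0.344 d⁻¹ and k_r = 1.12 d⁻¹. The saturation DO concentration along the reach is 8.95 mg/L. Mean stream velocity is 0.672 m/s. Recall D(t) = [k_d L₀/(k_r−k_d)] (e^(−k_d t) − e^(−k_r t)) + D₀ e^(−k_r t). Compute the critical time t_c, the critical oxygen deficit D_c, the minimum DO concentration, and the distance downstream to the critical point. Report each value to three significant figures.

t_c = [1/(k_r−k_d)] ln[(k_r/k_d)(1 − D₀(k_r−k_d)/(k_d L₀))]
= [1/(1.12−0.344)] ln[(1.12/0.344)(1 − 3.84×0.7760/(0.344×34.7))]
= (1/0.7760) ln[3.256 × 0.7504] = 1.289 × ln(2.443) = 1.289 × 0.8932 = 1.151 d.
D_c = (k_d/k_r) L₀ e^(−k_d t_c) = (0.344/1.12) × 34.7 × e^(−0.344×1.151) = 0.3071 × 34.7 × 0.6730 = 7.173 mg/L.
Minimum DO = C_s − D_c = 8.95 − 7.173 = 1.777 mg/L.
x_c = v t_c = 0.672 m/s × 1.151 d × 86400 s/d = 66830 m ≈ 66.8 km.

t_c ≈ 1.15 d; D_c ≈ 7.17 mg/L; min DO ≈ 1.78 mg/L; x_c ≈ 66.8 km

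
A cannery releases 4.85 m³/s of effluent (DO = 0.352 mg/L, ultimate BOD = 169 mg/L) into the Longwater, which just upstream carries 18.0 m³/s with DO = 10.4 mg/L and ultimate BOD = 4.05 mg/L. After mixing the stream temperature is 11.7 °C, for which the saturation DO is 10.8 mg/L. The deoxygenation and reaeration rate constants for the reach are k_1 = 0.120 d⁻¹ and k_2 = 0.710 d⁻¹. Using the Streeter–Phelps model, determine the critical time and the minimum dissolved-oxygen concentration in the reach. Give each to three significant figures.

Mixed DO = (18.0×10.4 + 4.85×0.352)/(18.0+4.85) = 188.9/22.85 = 8.267 mg/L.
Mixed L₀ = (18.0×4.05 + 4.85×169)/(22.85) = 892.5/22.85 = 39.06 mg/L.
Initial deficit D₀ = C_s − DO₀ = 10.8 − 8.267 = 2.533 mg/L.
t_c = (1/0.5900) ln[(0.710/0.120)(1 − 2.533×0.5900/(0.120×39.06))] = 1.695 × ln(4.030) = 2.363 d.
D_c = (0.120/0.710) × 39.06 × e^(−0.120×2.363) = 0.1690 × 39.06 × 0.7531 = 4.972 mg/L.
Minimum DO = 10.8 − 4.972 = 5.828 mg/L.

t_c ≈ 2.36 d; minimum DO ≈ 5.83 mg/L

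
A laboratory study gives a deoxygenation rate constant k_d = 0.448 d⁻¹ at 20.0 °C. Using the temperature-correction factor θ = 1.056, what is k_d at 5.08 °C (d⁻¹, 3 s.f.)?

k_d(T₂) = k_d(T₁) · θ^(T₂−T₁) = 0.448 × 1.056^(5.08−20.0)
= 0.448 × 1.056^-14.9 = 0.448 × 0.4435 = 0.1987 d⁻¹.

k_d ≈ 0.199 d⁻¹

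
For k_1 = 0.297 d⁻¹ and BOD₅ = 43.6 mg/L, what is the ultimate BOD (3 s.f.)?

L₀ ≈ 56.4 mg/L

BOD₅ = L₀(1 − e^(−5k_1)) ⇒ L₀ = BOD₅ / (1 − e^(−5×0.297))
= 43.6 / (1 − 0.2265) = 43.6 / 0.7735 = 56.37 mg/L.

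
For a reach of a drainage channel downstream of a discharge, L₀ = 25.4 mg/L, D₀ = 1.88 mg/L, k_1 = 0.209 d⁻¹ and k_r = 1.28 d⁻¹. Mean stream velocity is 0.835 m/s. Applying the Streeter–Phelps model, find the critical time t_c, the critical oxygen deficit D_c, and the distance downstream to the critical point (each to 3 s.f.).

t_c = [1/(k_r−k_1)] ln[(k_r/k_1)(1 − D₀(k_r−k_1)/(k_1 L₀))]
= [1/(1.28−0.209)] ln[(1.28/0.209)(1 − 1.88×1.071/(0.209×25.4))]
= (1/1.071) ln[6.124 × 0.6207] = 0.9337 × ln(3.801) = 0.9337 × 1.335 = 1.247 d.
D_c = (k_1/k_r) L₀ e^(−k_1 t_c) = (0.209/1.28) × 25.4 × e^(−0.209×1.247) = 0.1633 × 25.4 × 0.7706 = 3.196 mg/L.
x_c = v t_c = 0.835 m/s × 1.247 d × 86400 s/d = 89950 m ≈ 90.0 km.

t_c ≈ 1.25 d; D_c ≈ 3.20 mg/L; x_c ≈ 90.0 km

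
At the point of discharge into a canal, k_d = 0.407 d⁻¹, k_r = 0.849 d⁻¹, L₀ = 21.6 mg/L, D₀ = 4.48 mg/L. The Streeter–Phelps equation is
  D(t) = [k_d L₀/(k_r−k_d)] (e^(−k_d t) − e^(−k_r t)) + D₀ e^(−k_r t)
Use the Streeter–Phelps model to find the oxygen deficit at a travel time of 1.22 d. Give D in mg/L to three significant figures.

D ≈ 6.64 mg/L

k_d L₀/(k_r−k_d) = 0.407×21.6/(0.849−0.407) = 8.791/0.4420 = 19.89 mg/L.
e^(−k_d t) = e^(−0.407×1.220) = 0.6086; e^(−k_r t) = e^(−0.849×1.220) = 0.3549.
D = 19.89 × (0.6086 − 0.3549) + 4.48 × 0.3549 = 5.046 + 1.590 = 6.636 mg/L.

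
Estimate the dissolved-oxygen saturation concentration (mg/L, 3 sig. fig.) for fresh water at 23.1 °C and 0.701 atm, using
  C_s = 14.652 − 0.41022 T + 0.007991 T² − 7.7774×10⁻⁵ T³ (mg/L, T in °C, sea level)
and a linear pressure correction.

C_s ≈ 5.95 mg/L

At sea level: C_s = 14.652 − 0.41022×23.1 + 0.007991×23.1² − 7.7774×10⁻⁵×23.1³ = 8.481 mg/L.
Pressure correction: C_s' = 8.481 × 0.701 = 5.945 mg/L.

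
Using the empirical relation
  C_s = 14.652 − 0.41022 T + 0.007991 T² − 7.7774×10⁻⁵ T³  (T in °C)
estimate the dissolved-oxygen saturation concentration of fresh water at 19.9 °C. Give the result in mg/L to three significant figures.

C_s ≈ 9.04 mg/L

C_s = 14.652 − 0.41022×19.9 + 0.007991×19.9² − 7.7774×10⁻⁵×19.9³ = 9.040 mg/L.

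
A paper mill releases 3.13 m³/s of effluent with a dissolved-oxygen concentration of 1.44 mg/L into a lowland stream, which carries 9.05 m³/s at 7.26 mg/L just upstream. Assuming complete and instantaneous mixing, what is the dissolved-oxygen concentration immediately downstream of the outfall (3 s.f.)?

Flow-weighted mixing: C = (Q_r C_r + Q_w C_w)/(Q_r + Q_w)
= (9.05×7.26 + 3.13×1.44)/(9.05 + 3.13) = 70.21/12.18 = 5.764 mg/L.

5.76 mg/L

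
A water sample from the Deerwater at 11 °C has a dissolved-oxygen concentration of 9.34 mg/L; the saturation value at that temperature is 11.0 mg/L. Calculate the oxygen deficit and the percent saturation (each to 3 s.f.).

D ≈ 1.66 mg/L; 84.9 % saturation

D = C_s − C = 11.0 − 9.34 = 1.66 mg/L.
% saturation = 9.34/11.0 × 100 = 84.9 %.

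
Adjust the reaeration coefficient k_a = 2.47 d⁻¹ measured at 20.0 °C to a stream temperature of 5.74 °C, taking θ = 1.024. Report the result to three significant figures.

k_a(T₂) = k_a(T₁) · θ^(T₂−T₁) = 2.47 × 1.024^(5.74−20.0)
= 2.47 × 1.024^-14.3 = 2.47 × 0.7131 = 1.761 d⁻¹.

k_a ≈ 1.76 d⁻¹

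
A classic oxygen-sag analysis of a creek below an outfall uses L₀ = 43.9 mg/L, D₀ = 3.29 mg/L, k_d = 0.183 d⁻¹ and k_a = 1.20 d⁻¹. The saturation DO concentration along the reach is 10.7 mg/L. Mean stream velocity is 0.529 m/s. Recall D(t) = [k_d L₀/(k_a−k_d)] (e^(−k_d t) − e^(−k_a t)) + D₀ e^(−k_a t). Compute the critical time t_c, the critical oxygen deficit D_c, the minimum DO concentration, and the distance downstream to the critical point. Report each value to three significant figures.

t_c ≈ 1.32 d; D_c ≈ 5.26 mg/L; min DO ≈ 5.44 mg/L; x_c ≈ 60.3 km

t_c = [1/(k_a−k_d)] ln[(k_a/k_d)(1 − D₀(k_a−k_d)/(k_d L₀))]
= [1/(1.20−0.183)] ln[(1.20/0.183)(1 − 3.29×1.017/(0.183×43.9))]
= (1/1.017) ln[6.557 × 0.5835] = 0.9833 × ln(3.826) = 0.9833 × 1.342 = 1.319 d.
D_c = (k_d/k_a) L₀ e^(−k_d t_c) = (0.183/1.20) × 43.9 × e^(−0.183×1.319) = 0.1525 × 43.9 × 0.7855 = 5.259 mg/L.
Minimum DO = C_s − D_c = 10.7 − 5.259 = 5.441 mg/L.
x_c = v t_c = 0.529 m/s × 1.319 d × 86400 s/d = 60310 m ≈ 60.3 km.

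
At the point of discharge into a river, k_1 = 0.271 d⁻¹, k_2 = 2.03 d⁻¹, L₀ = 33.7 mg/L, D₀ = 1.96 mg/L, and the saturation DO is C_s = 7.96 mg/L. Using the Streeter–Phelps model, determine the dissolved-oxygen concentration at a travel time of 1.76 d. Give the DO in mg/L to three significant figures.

DO ≈ 4.83 mg/L

k_1 L₀/(k_2−k_1) = 0.271×33.7/(2.03−0.271) = 9.133/1.759 = 5.192 mg/L.
e^(−k_1 t) = e^(−0.271×1.760) = 0.6207; e^(−k_2 t) = e^(−2.03×1.760) = 0.02808.
D = 5.192 × (0.6207 − 0.02808) + 1.96 × 0.02808 = 3.077 + 0.05503 = 3.132 mg/L.
DO = C_s − D = 7.96 − 3.132 = 4.828 mg/L.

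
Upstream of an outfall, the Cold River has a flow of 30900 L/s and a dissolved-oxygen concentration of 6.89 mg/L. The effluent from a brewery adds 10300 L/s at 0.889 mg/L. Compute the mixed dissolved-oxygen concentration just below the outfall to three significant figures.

Flow-weighted mixing: C = (Q_r C_r + Q_w C_w)/(Q_r + Q_w)
= (30900×6.89 + 10300×0.889)/(30900 + 10300) = 222100/41200 = 5.390 mg/L.

5.39 mg/L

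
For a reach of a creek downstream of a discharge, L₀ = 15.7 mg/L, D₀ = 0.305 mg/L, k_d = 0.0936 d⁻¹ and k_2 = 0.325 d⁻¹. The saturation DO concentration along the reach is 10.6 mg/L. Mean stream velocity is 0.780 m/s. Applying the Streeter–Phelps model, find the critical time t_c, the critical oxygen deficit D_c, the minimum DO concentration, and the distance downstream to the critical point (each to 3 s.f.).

At the critical point dD/dt = 0, so k_d L₀ e^(−k_d t) = k_2 D. Substituting D(t) from the Streeter–Phelps equation and solving for t gives
t_c = ln[(k_2/k_d)(1 − D₀(k_2−k_d)/(k_d L₀))] / (k_2−k_d).
Here k_2−k_d = 0.2314 d⁻¹ and 1 − D₀(k_2−k_d)/(k_d L₀) = 1 − 0.305×0.2314/(0.0936×15.7) = 0.9520, so
t_c = ln(3.472 × 0.9520) / 0.2314 = 1.196 / 0.2314 = 5.167 d.
D_c = (k_d/k_2) L₀ e^(−k_d t_c) = (0.0936/0.325) × 15.7 × e^(−0.0936×5.167) = 0.2880 × 15.7 × 0.6166 = 2.788 mg/L.
Minimum DO = C_s − D_c = 10.6 − 2.788 = 7.812 mg/L.
x_c = v t_c = 0.780 m/s × 5.167 d × 86400 s/d = 348200 m ≈ 348 km.

t_c ≈ 5.17 d; D_c ≈ 2.79 mg/L; min DO ≈ 7.81 mg/L; x_c ≈ 348 km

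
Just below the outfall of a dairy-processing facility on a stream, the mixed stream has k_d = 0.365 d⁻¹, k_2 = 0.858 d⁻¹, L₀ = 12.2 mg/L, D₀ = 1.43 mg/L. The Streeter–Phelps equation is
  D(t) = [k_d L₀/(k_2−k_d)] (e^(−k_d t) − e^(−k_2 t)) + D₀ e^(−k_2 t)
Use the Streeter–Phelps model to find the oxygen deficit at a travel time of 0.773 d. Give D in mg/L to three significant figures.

D ≈ 2.90 mg/L

k_d L₀/(k_2−k_d) = 0.365×12.2/(0.858−0.365) = 4.453/0.4930 = 9.032 mg/L.
e^(−k_d t) = e^(−0.365×0.7730) = 0.7542; e^(−k_2 t) = e^(−0.858×0.7730) = 0.5152.
D = 9.032 × (0.7542 − 0.5152) + 1.43 × 0.5152 = 2.159 + 0.7367 = 2.895 mg/L.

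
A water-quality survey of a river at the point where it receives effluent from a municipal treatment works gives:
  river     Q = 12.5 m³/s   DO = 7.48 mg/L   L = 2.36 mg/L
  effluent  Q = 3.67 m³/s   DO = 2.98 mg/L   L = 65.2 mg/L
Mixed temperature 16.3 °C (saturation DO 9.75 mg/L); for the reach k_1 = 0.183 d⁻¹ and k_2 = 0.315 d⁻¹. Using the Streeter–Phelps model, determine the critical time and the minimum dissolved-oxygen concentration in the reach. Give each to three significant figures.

t_c ≈ 2.95 d; minimum DO ≈ 4.12 mg/L

Mixed DO = (12.5×7.48 + 3.67×2.98)/(12.5+3.67) = 104.4/16.17 = 6.459 mg/L.
Mixed L₀ = (12.5×2.36 + 3.67×65.2)/(16.17) = 268.8/16.17 = 16.62 mg/L.
Initial deficit D₀ = C_s − DO₀ = 9.75 − 6.459 = 3.291 mg/L.
t_c = (1/0.1320) ln[(0.315/0.183)(1 − 3.291×0.1320/(0.183×16.62))] = 7.576 × ln(1.475) = 2.947 d.
D_c = (0.183/0.315) × 16.62 × e^(−0.183×2.947) = 0.5810 × 16.62 × 0.5832 = 5.632 mg/L.
Minimum DO = 9.75 − 5.632 = 4.118 mg/L.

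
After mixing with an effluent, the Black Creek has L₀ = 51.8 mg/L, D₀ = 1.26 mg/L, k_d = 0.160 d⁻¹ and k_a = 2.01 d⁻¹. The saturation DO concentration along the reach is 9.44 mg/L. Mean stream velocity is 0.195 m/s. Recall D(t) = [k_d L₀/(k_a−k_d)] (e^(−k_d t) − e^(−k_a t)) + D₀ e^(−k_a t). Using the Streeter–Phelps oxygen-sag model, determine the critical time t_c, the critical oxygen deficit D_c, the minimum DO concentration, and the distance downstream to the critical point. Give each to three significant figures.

At the critical point dD/dt = 0, so k_d L₀ e^(−k_d t) = k_a D. Substituting D(t) from the Streeter–Phelps equation and solving for t gives
t_c = ln[(k_a/k_d)(1 − D₀(k_a−k_d)/(k_d L₀))] / (k_a−k_d).
Here k_a−k_d = 1.850 d⁻¹ and 1 − D₀(k_a−k_d)/(k_d L₀) = 1 − 1.26×1.850/(0.160×51.8) = 0.7188, so
t_c = ln(12.56 × 0.7188) / 1.850 = 2.200 / 1.850 = 1.189 d.
L(t_c) = L₀ e^(−k_d t_c) = 51.8 × 0.8267 = 42.82 mg/L, and at the critical point k_a D_c = k_d L, so D_c = (0.160/2.01) × 42.82 = 3.409 mg/L.
Minimum DO = C_s − D_c = 9.44 − 3.409 = 6.031 mg/L.
x_c = v t_c = 0.195 m/s × 1.189 d × 86400 s/d = 20040 m ≈ 20.0 km.

t_c ≈ 1.19 d; D_c ≈ 3.41 mg/L; min DO ≈ 6.03 mg/L; x_c ≈ 20.0 km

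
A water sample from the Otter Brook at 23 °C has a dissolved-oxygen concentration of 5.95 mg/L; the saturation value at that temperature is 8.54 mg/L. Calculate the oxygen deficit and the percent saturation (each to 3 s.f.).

D ≈ 2.59 mg/L; 69.7 % saturation

D = C_s − C = 8.54 − 5.95 = 2.59 mg/L.
% saturation = 5.95/8.54 × 100 = 69.7 %.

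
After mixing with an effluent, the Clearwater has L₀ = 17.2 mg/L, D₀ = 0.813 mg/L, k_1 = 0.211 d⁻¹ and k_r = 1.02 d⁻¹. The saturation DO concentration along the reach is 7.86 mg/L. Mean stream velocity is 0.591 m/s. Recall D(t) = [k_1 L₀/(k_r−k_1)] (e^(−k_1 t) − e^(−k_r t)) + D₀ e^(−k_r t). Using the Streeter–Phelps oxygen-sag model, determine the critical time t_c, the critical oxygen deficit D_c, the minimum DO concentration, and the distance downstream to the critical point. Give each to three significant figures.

With k_r/k_1 = 4.834 and 1 − D₀(k_r−k_1)/(k_1 L₀) = 0.8188,
t_c = ln(4.834 × 0.8188) / (1.02 − 0.211) = ln(3.958) / 0.8090 = 1.376/0.8090 = 1.701 d.
L(t_c) = L₀ e^(−k_1 t_c) = 17.2 × 0.6985 = 12.01 mg/L, and at the critical point k_r D_c = k_1 L, so D_c = (0.211/1.02) × 12.01 = 2.485 mg/L.
Minimum DO = C_s − D_c = 7.86 − 2.485 = 5.375 mg/L.
x_c = v t_c = 0.591 m/s × 1.701 d × 86400 s/d = 86830 m ≈ 86.8 km.

t_c ≈ 1.70 d; D_c ≈ 2.49 mg/L; min DO ≈ 5.37 mg/L; x_c ≈ 86.8 km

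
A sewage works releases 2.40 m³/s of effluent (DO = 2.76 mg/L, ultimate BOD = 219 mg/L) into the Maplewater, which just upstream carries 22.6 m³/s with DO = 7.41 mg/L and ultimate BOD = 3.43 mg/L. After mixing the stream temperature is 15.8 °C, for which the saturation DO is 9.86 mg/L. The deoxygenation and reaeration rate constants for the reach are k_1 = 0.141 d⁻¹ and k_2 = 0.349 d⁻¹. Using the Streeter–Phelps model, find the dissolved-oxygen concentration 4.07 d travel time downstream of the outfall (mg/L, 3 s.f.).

Mixed DO = (22.6×7.41 + 2.40×2.76)/(22.6+2.40) = 174.1/25.00 = 6.964 mg/L.
Mixed L₀ = (22.6×3.43 + 2.40×219)/(25.00) = 603.1/25.00 = 24.12 mg/L.
Initial deficit D₀ = C_s − DO₀ = 9.86 − 6.964 = 2.896 mg/L.
D(4.07) = [0.141×24.12/(0.349−0.141)](e^(−0.141×4.07) − e^(−0.349×4.07)) + 2.896 e^(−0.349×4.07)
= 16.35 × (0.5633 − 0.2416) + 2.896 × 0.2416 = 5.961 mg/L.
DO = 9.86 − 5.961 = 3.899 mg/L.

DO ≈ 3.90 mg/L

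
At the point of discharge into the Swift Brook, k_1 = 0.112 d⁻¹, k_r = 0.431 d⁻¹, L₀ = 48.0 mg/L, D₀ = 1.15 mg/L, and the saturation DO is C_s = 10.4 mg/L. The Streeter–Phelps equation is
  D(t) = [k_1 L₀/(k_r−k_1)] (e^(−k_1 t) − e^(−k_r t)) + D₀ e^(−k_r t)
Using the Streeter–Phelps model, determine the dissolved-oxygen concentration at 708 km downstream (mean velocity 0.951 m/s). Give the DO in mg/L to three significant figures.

DO ≈ 4.36 mg/L

Travel time t = x/v = 708 km / (0.951 m/s) = 708000 m / 0.951 m/s = 744500 s = 8.617 d.
k_1 L₀/(k_r−k_1) = 0.112×48.0/(0.431−0.112) = 5.376/0.3190 = 16.85 mg/L.
e^(−k_1 t) = e^(−0.112×8.617) = 0.3810; e^(−k_r t) = e^(−0.431×8.617) = 0.02439.
D = 16.85 × (0.3810 − 0.02439) + 1.15 × 0.02439 = 6.009 + 0.02804 = 6.037 mg/L.
DO = C_s − D = 10.4 − 6.037 = 4.363 mg/L.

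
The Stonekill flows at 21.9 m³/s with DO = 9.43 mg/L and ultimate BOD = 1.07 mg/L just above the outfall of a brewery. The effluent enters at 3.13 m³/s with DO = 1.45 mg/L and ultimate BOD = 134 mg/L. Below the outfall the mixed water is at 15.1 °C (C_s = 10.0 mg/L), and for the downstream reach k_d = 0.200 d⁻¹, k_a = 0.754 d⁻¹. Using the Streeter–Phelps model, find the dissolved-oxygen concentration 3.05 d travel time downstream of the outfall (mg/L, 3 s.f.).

Mixed DO = (21.9×9.43 + 3.13×1.45)/(21.9+3.13) = 211.1/25.03 = 8.432 mg/L.
Mixed L₀ = (21.9×1.07 + 3.13×134)/(25.03) = 442.9/25.03 = 17.69 mg/L.
Initial deficit D₀ = C_s − DO₀ = 10.0 − 8.432 = 1.568 mg/L.
D(3.05) = [0.200×17.69/(0.754−0.200)](e^(−0.200×3.05) − e^(−0.754×3.05)) + 1.568 e^(−0.754×3.05)
= 6.387 × (0.5434 − 0.1003) + 1.568 × 0.1003 = 2.987 mg/L.
DO = 10.0 − 2.987 = 7.013 mg/L.

DO ≈ 7.01 mg/L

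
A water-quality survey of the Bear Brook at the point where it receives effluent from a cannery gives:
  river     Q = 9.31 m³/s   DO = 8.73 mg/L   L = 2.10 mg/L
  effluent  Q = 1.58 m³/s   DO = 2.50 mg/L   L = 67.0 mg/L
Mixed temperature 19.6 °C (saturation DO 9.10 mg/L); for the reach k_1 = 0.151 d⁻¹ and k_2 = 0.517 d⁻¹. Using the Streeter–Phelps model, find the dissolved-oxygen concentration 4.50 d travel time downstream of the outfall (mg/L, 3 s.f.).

DO ≈ 7.03 mg/L

Mixed DO = (9.31×8.73 + 1.58×2.50)/(9.31+1.58) = 85.23/10.89 = 7.826 mg/L.
Mixed L₀ = (9.31×2.10 + 1.58×67.0)/(10.89) = 125.4/10.89 = 11.52 mg/L.
Initial deficit D₀ = C_s − DO₀ = 9.10 − 7.826 = 1.274 mg/L.
D(4.50) = [0.151×11.52/(0.517−0.151)](e^(−0.151×4.50) − e^(−0.517×4.50)) + 1.274 e^(−0.517×4.50)
= 4.751 × (0.5069 − 0.09764) + 1.274 × 0.09764 = 2.069 mg/L.
DO = 9.10 − 2.069 = 7.031 mg/L.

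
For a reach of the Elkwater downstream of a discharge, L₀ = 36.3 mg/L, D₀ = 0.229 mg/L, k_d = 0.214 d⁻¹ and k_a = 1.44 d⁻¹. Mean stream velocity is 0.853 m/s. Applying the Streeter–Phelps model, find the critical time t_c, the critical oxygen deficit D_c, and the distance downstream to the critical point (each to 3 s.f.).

t_c = [1/(k_a−k_d)] ln[(k_a/k_d)(1 − D₀(k_a−k_d)/(k_d L₀))]
= [1/(1.44−0.214)] ln[(1.44/0.214)(1 − 0.229×1.226/(0.214×36.3))]
= (1/1.226) ln[6.729 × 0.9639] = 0.8157 × ln(6.486) = 0.8157 × 1.870 = 1.525 d.
L(t_c) = L₀ e^(−k_d t_c) = 36.3 × 0.7216 = 26.19 mg/L, and at the critical point k_a D_c = k_d L, so D_c = (0.214/1.44) × 26.19 = 3.893 mg/L.
x_c = v t_c = 0.853 m/s × 1.525 d × 86400 s/d = 112400 m ≈ 112 km.

t_c ≈ 1.52 d; D_c ≈ 3.89 mg/L; x_c ≈ 112 km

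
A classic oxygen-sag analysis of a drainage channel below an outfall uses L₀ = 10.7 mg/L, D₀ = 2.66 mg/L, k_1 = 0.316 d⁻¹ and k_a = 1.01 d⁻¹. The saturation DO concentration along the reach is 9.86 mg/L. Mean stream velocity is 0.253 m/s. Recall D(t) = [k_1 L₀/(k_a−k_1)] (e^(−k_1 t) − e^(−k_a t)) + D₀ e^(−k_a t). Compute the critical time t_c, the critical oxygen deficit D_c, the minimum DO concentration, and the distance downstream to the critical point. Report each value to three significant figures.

At the critical point dD/dt = 0, so k_1 L₀ e^(−k_1 t) = k_a D. Substituting D(t) from the Streeter–Phelps equation and solving for t gives
t_c = ln[(k_a/k_1)(1 − D₀(k_a−k_1)/(k_1 L₀))] / (k_a−k_1).
Here k_a−k_1 = 0.6940 d⁻¹ and 1 − D₀(k_a−k_1)/(k_1 L₀) = 1 − 2.66×0.6940/(0.316×10.7) = 0.4540, so
t_c = ln(3.196 × 0.4540) / 0.6940 = 0.3724 / 0.6940 = 0.5366 d.
D_c = (k_1/k_a) L₀ e^(−k_1 t_c) = (0.316/1.01) × 10.7 × e^(−0.316×0.5366) = 0.3129 × 10.7 × 0.8440 = 2.826 mg/L.
Minimum DO = C_s − D_c = 9.86 − 2.826 = 7.034 mg/L.
x_c = v t_c = 0.253 m/s × 0.5366 d × 86400 s/d = 11730 m ≈ 11.7 km.

t_c ≈ 0.537 d; D_c ≈ 2.83 mg/L; min DO ≈ 7.03 mg/L; x_c ≈ 11.7 km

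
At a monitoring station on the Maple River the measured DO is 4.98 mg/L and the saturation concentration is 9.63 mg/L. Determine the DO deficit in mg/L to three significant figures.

D = C_s − C = 9.63 − 4.98 = 4.65 mg/L.

D ≈ 4.65 mg/L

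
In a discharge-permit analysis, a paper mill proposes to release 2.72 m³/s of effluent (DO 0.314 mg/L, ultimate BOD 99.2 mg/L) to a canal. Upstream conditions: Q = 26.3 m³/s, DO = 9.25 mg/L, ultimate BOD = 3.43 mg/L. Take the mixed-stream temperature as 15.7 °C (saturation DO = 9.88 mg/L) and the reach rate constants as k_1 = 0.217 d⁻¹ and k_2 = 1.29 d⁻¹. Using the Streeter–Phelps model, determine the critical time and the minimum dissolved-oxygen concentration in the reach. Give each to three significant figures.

Mixed DO = (26.3×9.25 + 2.72×0.314)/(26.3+2.72) = 244.1/29.02 = 8.412 mg/L.
Mixed L₀ = (26.3×3.43 + 2.72×99.2)/(29.02) = 360.0/29.02 = 12.41 mg/L.
Initial deficit D₀ = C_s − DO₀ = 9.88 − 8.412 = 1.468 mg/L.
t_c = (1/1.073) ln[(1.29/0.217)(1 − 1.468×1.073/(0.217×12.41))] = 0.9320 × ln(2.468) = 0.8418 d.
D_c = (0.217/1.29) × 12.41 × e^(−0.217×0.8418) = 0.1682 × 12.41 × 0.8330 = 1.739 mg/L.
Minimum DO = 9.88 − 1.739 = 8.141 mg/L.

t_c ≈ 0.842 d; minimum DO ≈ 8.14 mg/L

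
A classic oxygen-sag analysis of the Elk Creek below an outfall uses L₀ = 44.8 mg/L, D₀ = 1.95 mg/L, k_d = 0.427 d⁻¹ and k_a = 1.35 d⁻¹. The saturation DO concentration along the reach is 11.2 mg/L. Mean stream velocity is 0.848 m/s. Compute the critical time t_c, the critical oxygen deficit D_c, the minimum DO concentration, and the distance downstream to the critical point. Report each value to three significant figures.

t_c ≈ 1.14 d; D_c ≈ 8.71 mg/L; min DO ≈ 2.49 mg/L; x_c ≈ 83.5 km

At the critical point dD/dt = 0, so k_d L₀ e^(−k_d t) = k_a D. Substituting D(t) from the Streeter–Phelps equation and solving for t gives
t_c = ln[(k_a/k_d)(1 − D₀(k_a−k_d)/(k_d L₀))] / (k_a−k_d).
Here k_a−k_d = 0.9230 d⁻¹ and 1 − D₀(k_a−k_d)/(k_d L₀) = 1 − 1.95×0.9230/(0.427×44.8) = 0.9059, so
t_c = ln(3.162 × 0.9059) / 0.9230 = 1.052 / 0.9230 = 1.140 d.
L(t_c) = L₀ e^(−k_d t_c) = 44.8 × 0.6146 = 27.53 mg/L, and at the critical point k_a D_c = k_d L, so D_c = (0.427/1.35) × 27.53 = 8.709 mg/L.
Minimum DO = C_s − D_c = 11.2 − 8.709 = 2.491 mg/L.
x_c = v t_c = 0.848 m/s × 1.140 d × 86400 s/d = 83530 m ≈ 83.5 km.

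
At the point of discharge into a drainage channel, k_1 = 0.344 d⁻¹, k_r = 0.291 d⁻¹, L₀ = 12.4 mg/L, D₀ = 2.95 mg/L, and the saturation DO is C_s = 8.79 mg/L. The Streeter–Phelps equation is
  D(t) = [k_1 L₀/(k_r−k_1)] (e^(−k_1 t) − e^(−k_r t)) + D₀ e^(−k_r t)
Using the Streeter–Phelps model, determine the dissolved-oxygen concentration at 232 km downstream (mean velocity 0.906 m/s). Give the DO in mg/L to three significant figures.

DO ≈ 2.61 mg/L

Travel time t = x/v = 232 km / (0.906 m/s) = 232000 m / 0.906 m/s = 256100 s = 2.964 d.
k_1 L₀/(k_r−k_1) = 0.344×12.4/(0.291−0.344) = 4.266/-0.05300 = -80.48 mg/L.
e^(−k_1 t) = e^(−0.344×2.964) = 0.3608; e^(−k_r t) = e^(−0.291×2.964) = 0.4221.
D = -80.48 × (0.3608 − 0.4221) + 2.95 × 0.4221 = 4.939 + 1.245 = 6.184 mg/L.
DO = C_s − D = 8.79 − 6.184 = 2.606 mg/L.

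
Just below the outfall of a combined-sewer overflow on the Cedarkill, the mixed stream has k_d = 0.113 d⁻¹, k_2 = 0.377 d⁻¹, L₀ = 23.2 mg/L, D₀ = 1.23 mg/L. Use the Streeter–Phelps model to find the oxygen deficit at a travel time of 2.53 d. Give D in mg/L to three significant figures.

D ≈ 4.11 mg/L

k_d L₀/(k_2−k_d) = 0.113×23.2/(0.377−0.113) = 2.622/0.2640 = 9.930 mg/L.
e^(−k_d t) = e^(−0.113×2.530) = 0.7513; e^(−k_2 t) = e^(−0.377×2.530) = 0.3853.
D = 9.930 × (0.7513 − 0.3853) + 1.23 × 0.3853 = 3.635 + 0.4739 = 4.109 mg/L.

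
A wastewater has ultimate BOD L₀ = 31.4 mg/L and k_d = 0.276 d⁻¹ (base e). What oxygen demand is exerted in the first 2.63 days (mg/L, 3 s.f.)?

y_t = L₀(1 − e^(−k_d t)) = 31.4 × (1 − e^(−0.276×2.63))
= 31.4 × (1 − 0.4839) = 31.4 × 0.5161 = 16.21 mg/L.

y ≈ 16.2 mg/L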